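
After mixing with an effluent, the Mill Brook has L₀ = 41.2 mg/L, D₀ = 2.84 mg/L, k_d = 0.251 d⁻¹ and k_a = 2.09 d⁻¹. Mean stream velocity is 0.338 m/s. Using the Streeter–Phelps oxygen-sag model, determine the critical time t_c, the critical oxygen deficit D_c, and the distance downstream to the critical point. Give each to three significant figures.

With k_a/k_d = 8.327 and 1 − D₀(k_a−k_d)/(k_d L₀) = 0.4950,
t_c = ln(8.327 × 0.4950) / (2.09 − 0.251) = ln(4.121) / 1.839 = 1.416/1.839 = 0.7701 d.
L(t_c) = L₀ e^(−k_d t_c) = 41.2 × 0.8242 = 33.96 mg/L, and at the critical point k_a D_c = k_d L, so D_c = (0.251/2.09) × 33.96 = 4.078 mg/L.
x_c = v t_c = 0.338 m/s × 0.7701 d × 86400 s/d = 22490 m ≈ 22.5 km.

t_c ≈ 0.770 d; D_c ≈ 4.08 mg/L; x_c ≈ 22.5 km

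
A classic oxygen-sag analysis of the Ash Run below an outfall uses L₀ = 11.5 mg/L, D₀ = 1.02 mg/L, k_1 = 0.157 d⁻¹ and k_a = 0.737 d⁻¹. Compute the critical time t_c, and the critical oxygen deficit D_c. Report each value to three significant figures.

t_c ≈ 1.98 d; D_c ≈ 1.79 mg/L

t_c = [1/(k_a−k_1)] ln[(k_a/k_1)(1 − D₀(k_a−k_1)/(k_1 L₀))]
= [1/(0.737−0.157)] ln[(0.737/0.157)(1 − 1.02×0.5800/(0.157×11.5))]
= (1/0.5800) ln[4.694 × 0.6723] = 1.724 × ln(3.156) = 1.724 × 1.149 = 1.982 d.
L(t_c) = L₀ e^(−k_1 t_c) = 11.5 × 0.7326 = 8.425 mg/L, and at the critical point k_a D_c = k_1 L, so D_c = (0.157/0.737) × 8.425 = 1.795 mg/L.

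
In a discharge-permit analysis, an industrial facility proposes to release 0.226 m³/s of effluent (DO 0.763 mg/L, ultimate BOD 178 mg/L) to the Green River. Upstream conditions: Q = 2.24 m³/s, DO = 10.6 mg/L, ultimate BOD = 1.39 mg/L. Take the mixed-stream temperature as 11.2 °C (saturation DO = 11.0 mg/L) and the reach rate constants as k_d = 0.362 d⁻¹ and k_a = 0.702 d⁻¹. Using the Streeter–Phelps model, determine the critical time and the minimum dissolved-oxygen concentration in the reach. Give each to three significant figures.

Mixed DO = (2.24×10.6 + 0.226×0.763)/(2.24+0.226) = 23.92/2.466 = 9.698 mg/L.
Mixed L₀ = (2.24×1.39 + 0.226×178)/(2.466) = 43.34/2.466 = 17.58 mg/L.
Initial deficit D₀ = C_s − DO₀ = 11.0 − 9.698 = 1.302 mg/L.
t_c = (1/0.3400) ln[(0.702/0.362)(1 − 1.302×0.3400/(0.362×17.58))] = 2.941 × ln(1.804) = 1.736 d.
D_c = (0.362/0.702) × 17.58 × e^(−0.362×1.736) = 0.5157 × 17.58 × 0.5335 = 4.835 mg/L.
Minimum DO = 11.0 − 4.835 = 6.165 mg/L.

t_c ≈ 1.74 d; minimum DO ≈ 6.17 mg/L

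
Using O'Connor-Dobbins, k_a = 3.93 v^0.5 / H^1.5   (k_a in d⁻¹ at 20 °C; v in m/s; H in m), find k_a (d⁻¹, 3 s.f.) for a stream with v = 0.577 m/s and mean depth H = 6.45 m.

k_a = 3.93 × 0.577^0.5 / 6.45^1.5 = 3.93 × 0.7596 / 16.38 = 0.1822 d⁻¹.

k_a ≈ 0.182 d⁻¹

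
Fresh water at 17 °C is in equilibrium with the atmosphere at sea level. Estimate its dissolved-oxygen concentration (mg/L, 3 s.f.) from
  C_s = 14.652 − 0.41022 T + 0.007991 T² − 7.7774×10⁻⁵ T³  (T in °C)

C_s ≈ 9.61 mg/L

C_s = 14.652 − 0.41022×17 + 0.007991×17² − 7.7774×10⁻⁵×17³ = 9.606 mg/L.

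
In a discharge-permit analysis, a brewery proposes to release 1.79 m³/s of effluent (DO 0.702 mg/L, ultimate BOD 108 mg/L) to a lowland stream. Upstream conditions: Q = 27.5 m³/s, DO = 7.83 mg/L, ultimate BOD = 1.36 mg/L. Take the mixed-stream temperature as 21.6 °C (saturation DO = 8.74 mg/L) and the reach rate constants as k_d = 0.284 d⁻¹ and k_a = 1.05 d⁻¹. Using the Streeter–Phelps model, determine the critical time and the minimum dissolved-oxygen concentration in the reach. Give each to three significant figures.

Mixed DO = (27.5×7.83 + 1.79×0.702)/(27.5+1.79) = 216.6/29.29 = 7.394 mg/L.
Mixed L₀ = (27.5×1.36 + 1.79×108)/(29.29) = 230.7/29.29 = 7.877 mg/L.
Initial deficit D₀ = C_s − DO₀ = 8.74 − 7.394 = 1.346 mg/L.
t_c = (1/0.7660) ln[(1.05/0.284)(1 − 1.346×0.7660/(0.284×7.877))] = 1.305 × ln(1.994) = 0.9008 d.
D_c = (0.284/1.05) × 7.877 × e^(−0.284×0.9008) = 0.2705 × 7.877 × 0.7743 = 1.650 mg/L.
Minimum DO = 8.74 − 1.650 = 7.090 mg/L.

t_c ≈ 0.901 d; minimum DO ≈ 7.09 mg/L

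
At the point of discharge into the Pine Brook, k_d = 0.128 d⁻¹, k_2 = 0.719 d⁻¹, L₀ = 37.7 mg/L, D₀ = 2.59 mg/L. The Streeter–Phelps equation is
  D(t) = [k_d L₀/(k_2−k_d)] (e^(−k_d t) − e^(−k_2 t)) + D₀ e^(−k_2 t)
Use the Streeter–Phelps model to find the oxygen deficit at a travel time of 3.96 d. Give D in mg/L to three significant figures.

k_d L₀/(k_2−k_d) = 0.128×37.7/(0.719−0.128) = 4.826/0.5910 = 8.165 mg/L.
e^(−k_d t) = e^(−0.128×3.960) = 0.6024; e^(−k_2 t) = e^(−0.719×3.960) = 0.05800.
D = 8.165 × (0.6024 − 0.05800) + 2.59 × 0.05800 = 4.445 + 0.1502 = 4.595 mg/L.

D ≈ 4.60 mg/L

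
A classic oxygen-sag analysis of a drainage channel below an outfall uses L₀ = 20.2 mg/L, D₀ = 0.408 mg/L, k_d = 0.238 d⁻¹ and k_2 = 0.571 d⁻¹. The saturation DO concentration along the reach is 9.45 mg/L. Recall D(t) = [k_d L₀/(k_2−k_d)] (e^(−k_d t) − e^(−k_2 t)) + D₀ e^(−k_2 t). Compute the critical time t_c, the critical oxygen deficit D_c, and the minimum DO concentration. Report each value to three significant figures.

At the critical point dD/dt = 0, so k_d L₀ e^(−k_d t) = k_2 D. Substituting D(t) from the Streeter–Phelps equation and solving for t gives
t_c = ln[(k_2/k_d)(1 − D₀(k_2−k_d)/(k_d L₀))] / (k_2−k_d).
Here k_2−k_d = 0.3330 d⁻¹ and 1 − D₀(k_2−k_d)/(k_d L₀) = 1 − 0.408×0.3330/(0.238×20.2) = 0.9717, so
t_c = ln(2.399 × 0.9717) / 0.3330 = 0.8465 / 0.3330 = 2.542 d.
D_c = (k_d/k_2) L₀ e^(−k_d t_c) = (0.238/0.571) × 20.2 × e^(−0.238×2.542) = 0.4168 × 20.2 × 0.5461 = 4.598 mg/L.
Minimum DO = C_s − D_c = 9.45 − 4.598 = 4.852 mg/L.

t_c ≈ 2.54 d; D_c ≈ 4.60 mg/L; min DO ≈ 4.85 mg/L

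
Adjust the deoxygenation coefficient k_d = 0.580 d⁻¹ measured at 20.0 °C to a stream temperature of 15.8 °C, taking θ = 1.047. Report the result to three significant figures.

k_d ≈ 0.478 d⁻¹

k_d(T₂) = k_d(T₁) · θ^(T₂−T₁) = 0.580 × 1.047^(15.8−20.0)
= 0.580 × 1.047^-4.20 = 0.580 × 0.8246 = 0.4782 d⁻¹.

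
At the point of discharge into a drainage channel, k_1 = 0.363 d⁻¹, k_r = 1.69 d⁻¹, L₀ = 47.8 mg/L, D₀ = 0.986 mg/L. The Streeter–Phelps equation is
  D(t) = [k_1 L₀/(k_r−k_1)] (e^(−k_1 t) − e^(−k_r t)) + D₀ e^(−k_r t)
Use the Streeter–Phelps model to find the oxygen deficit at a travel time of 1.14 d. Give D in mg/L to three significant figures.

k_1 L₀/(k_r−k_1) = 0.363×47.8/(1.69−0.363) = 17.35/1.327 = 13.08 mg/L.
e^(−k_1 t) = e^(−0.363×1.140) = 0.6611; e^(−k_r t) = e^(−1.69×1.140) = 0.1456.
D = 13.08 × (0.6611 − 0.1456) + 0.986 × 0.1456 = 6.740 + 0.1436 = 6.884 mg/L.

D ≈ 6.88 mg/L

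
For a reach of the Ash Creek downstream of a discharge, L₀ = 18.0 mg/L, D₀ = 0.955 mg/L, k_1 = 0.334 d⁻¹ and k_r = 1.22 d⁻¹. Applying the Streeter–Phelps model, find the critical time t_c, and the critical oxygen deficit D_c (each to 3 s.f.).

With k_r/k_1 = 3.653 and 1 − D₀(k_r−k_1)/(k_1 L₀) = 0.8593,
t_c = ln(3.653 × 0.8593) / (1.22 − 0.334) = ln(3.139) / 0.8860 = 1.144/0.8860 = 1.291 d.
L(t_c) = L₀ e^(−k_1 t_c) = 18.0 × 0.6497 = 11.70 mg/L, and at the critical point k_r D_c = k_1 L, so D_c = (0.334/1.22) × 11.70 = 3.202 mg/L.

t_c ≈ 1.29 d; D_c ≈ 3.20 mg/L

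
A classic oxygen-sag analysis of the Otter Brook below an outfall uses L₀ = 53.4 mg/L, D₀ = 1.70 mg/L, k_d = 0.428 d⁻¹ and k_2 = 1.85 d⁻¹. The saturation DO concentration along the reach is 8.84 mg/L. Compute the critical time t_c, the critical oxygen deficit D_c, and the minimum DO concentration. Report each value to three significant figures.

With k_2/k_d = 4.322 and 1 − D₀(k_2−k_d)/(k_d L₀) = 0.8942,
t_c = ln(4.322 × 0.8942) / (1.85 − 0.428) = ln(3.865) / 1.422 = 1.352/1.422 = 0.9508 d.
L(t_c) = L₀ e^(−k_d t_c) = 53.4 × 0.6657 = 35.55 mg/L, and at the critical point k_2 D_c = k_d L, so D_c = (0.428/1.85) × 35.55 = 8.224 mg/L.
Minimum DO = C_s − D_c = 8.84 − 8.224 = 0.6160 mg/L.

t_c ≈ 0.951 d; D_c ≈ 8.22 mg/L; min DO ≈ 0.616 mg/L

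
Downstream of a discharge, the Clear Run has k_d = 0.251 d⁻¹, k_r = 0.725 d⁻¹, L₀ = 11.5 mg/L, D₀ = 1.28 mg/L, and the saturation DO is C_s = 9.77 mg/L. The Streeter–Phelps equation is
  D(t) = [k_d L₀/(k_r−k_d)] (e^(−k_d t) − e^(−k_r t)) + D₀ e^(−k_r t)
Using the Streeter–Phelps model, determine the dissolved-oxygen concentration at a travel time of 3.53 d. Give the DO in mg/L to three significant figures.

DO ≈ 7.63 mg/L

k_d L₀/(k_r−k_d) = 0.251×11.5/(0.725−0.251) = 2.886/0.4740 = 6.090 mg/L.
e^(−k_d t) = e^(−0.251×3.530) = 0.4123; e^(−k_r t) = e^(−0.725×3.530) = 0.07736.
D = 6.090 × (0.4123 − 0.07736) + 1.28 × 0.07736 = 2.040 + 0.09902 = 2.139 mg/L.
DO = C_s − D = 9.77 − 2.139 = 7.631 mg/L.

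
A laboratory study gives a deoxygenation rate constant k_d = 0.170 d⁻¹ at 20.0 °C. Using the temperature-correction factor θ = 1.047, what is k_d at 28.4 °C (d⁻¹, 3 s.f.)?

k_d ≈ 0.250 d⁻¹

k_d(T₂) = k_d(T₁) · θ^(T₂−T₁) = 0.170 × 1.047^(28.4−20.0)
= 0.170 × 1.047^8.40 = 0.170 × 1.471 = 0.2500 d⁻¹.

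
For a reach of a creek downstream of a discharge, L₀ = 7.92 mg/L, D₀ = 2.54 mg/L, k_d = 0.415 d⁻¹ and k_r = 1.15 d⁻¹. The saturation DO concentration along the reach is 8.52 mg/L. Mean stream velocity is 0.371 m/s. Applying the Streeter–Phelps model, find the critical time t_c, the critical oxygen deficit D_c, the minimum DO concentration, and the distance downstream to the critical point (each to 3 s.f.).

t_c = [1/(k_r−k_d)] ln[(k_r/k_d)(1 − D₀(k_r−k_d)/(k_d L₀))]
= [1/(1.15−0.415)] ln[(1.15/0.415)(1 − 2.54×0.7350/(0.415×7.92))]
= (1/0.7350) ln[2.771 × 0.4320] = 1.361 × ln(1.197) = 1.361 × 0.1799 = 0.2448 d.
L(t_c) = L₀ e^(−k_d t_c) = 7.92 × 0.9034 = 7.155 mg/L, and at the critical point k_r D_c = k_d L, so D_c = (0.415/1.15) × 7.155 = 2.582 mg/L.
Minimum DO = C_s − D_c = 8.52 − 2.582 = 5.938 mg/L.
x_c = v t_c = 0.371 m/s × 0.2448 d × 86400 s/d = 7846 m ≈ 7.85 km.

t_c ≈ 0.245 d; D_c ≈ 2.58 mg/L; min DO ≈ 5.94 mg/L; x_c ≈ 7.85 km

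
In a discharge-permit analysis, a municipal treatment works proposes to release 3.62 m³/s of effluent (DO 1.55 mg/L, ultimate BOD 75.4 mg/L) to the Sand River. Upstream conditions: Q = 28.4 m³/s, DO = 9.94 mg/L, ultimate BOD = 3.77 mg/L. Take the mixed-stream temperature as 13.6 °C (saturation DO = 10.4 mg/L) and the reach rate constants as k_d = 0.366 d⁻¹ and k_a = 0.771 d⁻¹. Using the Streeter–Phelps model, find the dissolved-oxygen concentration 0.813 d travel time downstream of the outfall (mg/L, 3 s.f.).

Mixed DO = (28.4×9.94 + 3.62×1.55)/(28.4+3.62) = 287.9/32.02 = 8.991 mg/L.
Mixed L₀ = (28.4×3.77 + 3.62×75.4)/(32.02) = 380.0/32.02 = 11.87 mg/L.
Initial deficit D₀ = C_s − DO₀ = 10.4 − 8.991 = 1.409 mg/L.
D(0.813) = [0.366×11.87/(0.771−0.366)](e^(−0.366×0.813) − e^(−0.771×0.813)) + 1.409 e^(−0.771×0.813)
= 10.73 × (0.7426 − 0.5343) + 1.409 × 0.5343 = 2.987 mg/L.
DO = 10.4 − 2.987 = 7.413 mg/L.

DO ≈ 7.41 mg/L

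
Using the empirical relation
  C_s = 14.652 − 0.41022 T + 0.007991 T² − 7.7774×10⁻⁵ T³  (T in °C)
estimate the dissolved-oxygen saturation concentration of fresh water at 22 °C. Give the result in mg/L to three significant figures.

C_s = 14.652 − 0.41022×22 + 0.007991×22² − 7.7774×10⁻⁵×22³ = 8.667 mg/L.

C_s ≈ 8.67 mg/L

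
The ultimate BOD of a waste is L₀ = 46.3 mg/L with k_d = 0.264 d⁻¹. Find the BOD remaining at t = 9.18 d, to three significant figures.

L_t = L₀ e^(−k_d t) = 46.3 × e^(−0.264×9.18) = 46.3 × 0.08861 = 4.103 mg/L.

L ≈ 4.10 mg/L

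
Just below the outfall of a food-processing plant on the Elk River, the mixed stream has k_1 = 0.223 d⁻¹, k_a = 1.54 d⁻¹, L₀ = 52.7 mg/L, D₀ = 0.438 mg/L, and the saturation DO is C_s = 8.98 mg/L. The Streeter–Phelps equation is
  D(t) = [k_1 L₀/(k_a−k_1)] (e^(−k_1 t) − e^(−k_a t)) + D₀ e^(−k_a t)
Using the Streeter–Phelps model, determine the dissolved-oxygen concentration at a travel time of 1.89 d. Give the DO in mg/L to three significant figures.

DO ≈ 3.59 mg/L

k_1 L₀/(k_a−k_1) = 0.223×52.7/(1.54−0.223) = 11.75/1.317 = 8.923 mg/L.
e^(−k_1 t) = e^(−0.223×1.890) = 0.6561; e^(−k_a t) = e^(−1.54×1.890) = 0.05444.
D = 8.923 × (0.6561 − 0.05444) + 0.438 × 0.05444 = 5.369 + 0.02385 = 5.392 mg/L.
DO = C_s − D = 8.98 − 5.392 = 3.588 mg/L.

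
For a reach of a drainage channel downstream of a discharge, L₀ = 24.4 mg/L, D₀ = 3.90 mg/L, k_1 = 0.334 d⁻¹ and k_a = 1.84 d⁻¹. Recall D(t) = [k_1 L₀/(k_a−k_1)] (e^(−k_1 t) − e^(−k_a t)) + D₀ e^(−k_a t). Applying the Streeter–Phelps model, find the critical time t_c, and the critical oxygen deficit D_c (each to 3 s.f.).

At the critical point dD/dt = 0, so k_1 L₀ e^(−k_1 t) = k_a D. Substituting D(t) from the Streeter–Phelps equation and solving for t gives
t_c = ln[(k_a/k_1)(1 − D₀(k_a−k_1)/(k_1 L₀))] / (k_a−k_1).
Here k_a−k_1 = 1.506 d⁻¹ and 1 − D₀(k_a−k_1)/(k_1 L₀) = 1 − 3.90×1.506/(0.334×24.4) = 0.2793, so
t_c = ln(5.509 × 0.2793) / 1.506 = 0.4309 / 1.506 = 0.2861 d.
D_c = (k_1/k_a) L₀ e^(−k_1 t_c) = (0.334/1.84) × 24.4 × e^(−0.334×0.2861) = 0.1815 × 24.4 × 0.9089 = 4.025 mg/L.

t_c ≈ 0.286 d; D_c ≈ 4.03 mg/L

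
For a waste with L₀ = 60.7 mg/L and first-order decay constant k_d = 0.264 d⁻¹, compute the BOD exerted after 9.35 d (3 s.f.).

y ≈ 55.6 mg/L

y_t = L₀(1 − e^(−k_d t)) = 60.7 × (1 − e^(−0.264×9.35))
= 60.7 × (1 − 0.08472) = 60.7 × 0.9153 = 55.56 mg/L.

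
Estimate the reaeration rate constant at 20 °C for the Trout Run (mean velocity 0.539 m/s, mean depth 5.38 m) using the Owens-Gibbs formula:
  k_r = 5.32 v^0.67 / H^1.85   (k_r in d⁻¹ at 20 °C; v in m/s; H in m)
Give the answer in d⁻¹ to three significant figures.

k_r = 5.32 × 0.539^0.67 / 5.38^1.85 = 5.32 × 0.6609 / 22.49 = 0.1564 d⁻¹.

k_r ≈ 0.156 d⁻¹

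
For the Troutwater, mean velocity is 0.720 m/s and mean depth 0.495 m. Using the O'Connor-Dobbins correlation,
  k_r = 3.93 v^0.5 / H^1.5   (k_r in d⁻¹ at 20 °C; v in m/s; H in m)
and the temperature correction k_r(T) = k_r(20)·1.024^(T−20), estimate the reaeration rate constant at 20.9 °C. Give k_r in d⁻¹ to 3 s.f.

k_r(20) = 3.93 × 0.720^0.5 / 0.495^1.5 = 3.93 × 0.8485 / 0.3483 = 9.575 d⁻¹.
k_r(20.9) = 9.575 × 1.024^(20.9−20) = 9.575 × 1.022 = 9.782 d⁻¹.

k_r ≈ 9.78 d⁻¹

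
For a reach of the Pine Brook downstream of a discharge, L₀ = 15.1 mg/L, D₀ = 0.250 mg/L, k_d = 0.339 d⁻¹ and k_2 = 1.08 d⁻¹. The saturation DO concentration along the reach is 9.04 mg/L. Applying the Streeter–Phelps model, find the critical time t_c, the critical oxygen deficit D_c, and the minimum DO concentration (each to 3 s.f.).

t_c ≈ 1.51 d; D_c ≈ 2.84 mg/L; min DO ≈ 6.20 mg/L

t_c = [1/(k_2−k_d)] ln[(k_2/k_d)(1 − D₀(k_2−k_d)/(k_d L₀))]
= [1/(1.08−0.339)] ln[(1.08/0.339)(1 − 0.250×0.7410/(0.339×15.1))]
= (1/0.7410) ln[3.186 × 0.9638] = 1.350 × ln(3.071) = 1.350 × 1.122 = 1.514 d.
L(t_c) = L₀ e^(−k_d t_c) = 15.1 × 0.5986 = 9.038 mg/L, and at the critical point k_2 D_c = k_d L, so D_c = (0.339/1.08) × 9.038 = 2.837 mg/L.
Minimum DO = C_s − D_c = 9.04 − 2.837 = 6.203 mg/L.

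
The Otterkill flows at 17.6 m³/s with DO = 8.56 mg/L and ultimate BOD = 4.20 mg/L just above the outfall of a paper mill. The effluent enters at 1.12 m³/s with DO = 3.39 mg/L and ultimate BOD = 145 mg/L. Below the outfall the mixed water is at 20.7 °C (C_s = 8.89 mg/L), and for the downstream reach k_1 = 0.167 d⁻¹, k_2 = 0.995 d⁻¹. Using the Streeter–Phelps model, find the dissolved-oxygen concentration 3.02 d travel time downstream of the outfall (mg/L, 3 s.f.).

DO ≈ 7.45 mg/L

Mixed DO = (17.6×8.56 + 1.12×3.39)/(17.6+1.12) = 154.5/18.72 = 8.251 mg/L.
Mixed L₀ = (17.6×4.20 + 1.12×145)/(18.72) = 236.3/18.72 = 12.62 mg/L.
Initial deficit D₀ = C_s − DO₀ = 8.89 − 8.251 = 0.6393 mg/L.
D(3.02) = [0.167×12.62/(0.995−0.167)](e^(−0.167×3.02) − e^(−0.995×3.02)) + 0.6393 e^(−0.995×3.02)
= 2.546 × (0.6039 − 0.04954) + 0.6393 × 0.04954 = 1.443 mg/L.
DO = 8.89 − 1.443 = 7.447 mg/L.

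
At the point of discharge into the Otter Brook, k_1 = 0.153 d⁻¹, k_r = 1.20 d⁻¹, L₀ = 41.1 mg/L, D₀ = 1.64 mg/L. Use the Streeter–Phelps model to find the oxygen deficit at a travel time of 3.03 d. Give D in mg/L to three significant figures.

D ≈ 3.66 mg/L

k_1 L₀/(k_r−k_1) = 0.153×41.1/(1.20−0.153) = 6.288/1.047 = 6.006 mg/L.
e^(−k_1 t) = e^(−0.153×3.030) = 0.6290; e^(−k_r t) = e^(−1.20×3.030) = 0.02636.
D = 6.006 × (0.6290 − 0.02636) + 1.64 × 0.02636 = 3.620 + 0.04323 = 3.663 mg/L.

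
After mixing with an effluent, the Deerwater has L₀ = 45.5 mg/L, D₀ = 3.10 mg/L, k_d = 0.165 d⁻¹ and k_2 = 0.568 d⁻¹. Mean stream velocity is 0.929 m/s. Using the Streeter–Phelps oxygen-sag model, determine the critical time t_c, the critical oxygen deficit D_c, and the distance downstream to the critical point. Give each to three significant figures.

t_c ≈ 2.62 d; D_c ≈ 8.58 mg/L; x_c ≈ 210 km

With k_2/k_d = 3.442 and 1 − D₀(k_2−k_d)/(k_d L₀) = 0.8336,
t_c = ln(3.442 × 0.8336) / (0.568 − 0.165) = ln(2.870) / 0.4030 = 1.054/0.4030 = 2.616 d.
D_c = (k_d/k_2) L₀ e^(−k_d t_c) = (0.165/0.568) × 45.5 × e^(−0.165×2.616) = 0.2905 × 45.5 × 0.6495 = 8.584 mg/L.
x_c = v t_c = 0.929 m/s × 2.616 d × 86400 s/d = 210000 m ≈ 210 km.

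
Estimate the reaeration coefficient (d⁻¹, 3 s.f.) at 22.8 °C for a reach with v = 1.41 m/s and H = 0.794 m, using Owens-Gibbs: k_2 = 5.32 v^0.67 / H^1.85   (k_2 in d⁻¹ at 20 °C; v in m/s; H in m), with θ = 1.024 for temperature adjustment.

k_2 ≈ 11.0 d⁻¹

k_2(20) = 5.32 × 1.41^0.67 / 0.794^1.85 = 5.32 × 1.259 / 0.6526 = 10.26 d⁻¹.
k_2(22.8) = 10.26 × 1.024^(22.8−20) = 10.26 × 1.069 = 10.97 d⁻¹.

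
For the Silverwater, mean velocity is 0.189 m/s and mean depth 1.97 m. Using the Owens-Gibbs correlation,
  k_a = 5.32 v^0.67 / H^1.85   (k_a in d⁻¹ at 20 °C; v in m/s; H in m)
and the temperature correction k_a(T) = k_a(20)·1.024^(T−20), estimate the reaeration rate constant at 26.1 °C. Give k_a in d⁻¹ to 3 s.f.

k_a ≈ 0.574 d⁻¹

k_a(20) = 5.32 × 0.189^0.67 / 1.97^1.85 = 5.32 × 0.3275 / 3.506 = 0.4970 d⁻¹.
k_a(26.1) = 0.4970 × 1.024^(26.1−20) = 0.4970 × 1.156 = 0.5744 d⁻¹.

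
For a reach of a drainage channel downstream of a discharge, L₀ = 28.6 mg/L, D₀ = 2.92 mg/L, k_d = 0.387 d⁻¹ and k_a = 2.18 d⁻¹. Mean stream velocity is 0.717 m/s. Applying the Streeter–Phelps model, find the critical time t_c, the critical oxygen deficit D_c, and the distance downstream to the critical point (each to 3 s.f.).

With k_a/k_d = 5.633 and 1 − D₀(k_a−k_d)/(k_d L₀) = 0.5270,
t_c = ln(5.633 × 0.5270) / (2.18 − 0.387) = ln(2.968) / 1.793 = 1.088/1.793 = 0.6068 d.
L(t_c) = L₀ e^(−k_d t_c) = 28.6 × 0.7907 = 22.61 mg/L, and at the critical point k_a D_c = k_d L, so D_c = (0.387/2.18) × 22.61 = 4.014 mg/L.
x_c = v t_c = 0.717 m/s × 0.6068 d × 86400 s/d = 37590 m ≈ 37.6 km.

t_c ≈ 0.607 d; D_c ≈ 4.01 mg/L; x_c ≈ 37.6 km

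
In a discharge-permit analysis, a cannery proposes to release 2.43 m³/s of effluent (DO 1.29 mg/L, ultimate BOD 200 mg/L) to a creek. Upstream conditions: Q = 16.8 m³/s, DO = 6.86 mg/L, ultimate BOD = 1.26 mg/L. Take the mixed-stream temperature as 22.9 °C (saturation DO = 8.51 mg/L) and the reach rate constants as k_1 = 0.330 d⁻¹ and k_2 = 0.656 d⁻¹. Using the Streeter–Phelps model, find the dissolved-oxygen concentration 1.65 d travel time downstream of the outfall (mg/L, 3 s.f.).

DO ≈ 1.27 mg/L

Mixed DO = (16.8×6.86 + 2.43×1.29)/(16.8+2.43) = 118.4/19.23 = 6.156 mg/L.
Mixed L₀ = (16.8×1.26 + 2.43×200)/(19.23) = 507.2/19.23 = 26.37 mg/L.
Initial deficit D₀ = C_s − DO₀ = 8.51 − 6.156 = 2.354 mg/L.
D(1.65) = [0.330×26.37/(0.656−0.330)](e^(−0.330×1.65) − e^(−0.656×1.65)) + 2.354 e^(−0.656×1.65)
= 26.70 × (0.5801 − 0.3388) + 2.354 × 0.3388 = 7.241 mg/L.
DO = 8.51 − 7.241 = 1.269 mg/L.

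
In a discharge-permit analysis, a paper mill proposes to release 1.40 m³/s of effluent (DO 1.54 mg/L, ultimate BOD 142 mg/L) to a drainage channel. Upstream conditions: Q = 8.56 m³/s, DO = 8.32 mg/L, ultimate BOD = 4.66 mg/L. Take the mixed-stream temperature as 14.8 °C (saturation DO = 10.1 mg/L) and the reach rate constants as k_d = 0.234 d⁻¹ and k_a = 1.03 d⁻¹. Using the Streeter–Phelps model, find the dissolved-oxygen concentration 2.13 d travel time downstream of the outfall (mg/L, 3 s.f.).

DO ≈ 6.30 mg/L

Mixed DO = (8.56×8.32 + 1.40×1.54)/(8.56+1.40) = 73.38/9.960 = 7.367 mg/L.
Mixed L₀ = (8.56×4.66 + 1.40×142)/(9.960) = 238.7/9.960 = 23.96 mg/L.
Initial deficit D₀ = C_s − DO₀ = 10.1 − 7.367 = 2.733 mg/L.
D(2.13) = [0.234×23.96/(1.03−0.234)](e^(−0.234×2.13) − e^(−1.03×2.13)) + 2.733 e^(−1.03×2.13)
= 7.045 × (0.6075 − 0.1115) + 2.733 × 0.1115 = 3.799 mg/L.
DO = 10.1 − 3.799 = 6.301 mg/L.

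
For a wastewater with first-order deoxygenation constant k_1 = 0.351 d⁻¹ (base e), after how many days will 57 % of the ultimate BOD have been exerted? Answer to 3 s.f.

t ≈ 2.40 d

y/L₀ = 1 − e^(−k_1 t) = 0.57 ⇒ e^(−k_1 t) = 0.430
t = −ln(0.430) / 0.351 = 0.8440 / 0.351 = 2.404 d.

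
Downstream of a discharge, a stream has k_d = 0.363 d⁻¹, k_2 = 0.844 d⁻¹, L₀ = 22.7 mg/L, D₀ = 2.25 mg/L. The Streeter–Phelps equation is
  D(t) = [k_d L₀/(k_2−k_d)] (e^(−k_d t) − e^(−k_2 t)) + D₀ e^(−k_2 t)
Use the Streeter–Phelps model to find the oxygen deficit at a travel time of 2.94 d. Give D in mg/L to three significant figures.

k_d L₀/(k_2−k_d) = 0.363×22.7/(0.844−0.363) = 8.240/0.4810 = 17.13 mg/L.
e^(−k_d t) = e^(−0.363×2.940) = 0.3440; e^(−k_2 t) = e^(−0.844×2.940) = 0.08363.
D = 17.13 × (0.3440 − 0.08363) + 2.25 × 0.08363 = 4.460 + 0.1882 = 4.648 mg/L.

D ≈ 4.65 mg/L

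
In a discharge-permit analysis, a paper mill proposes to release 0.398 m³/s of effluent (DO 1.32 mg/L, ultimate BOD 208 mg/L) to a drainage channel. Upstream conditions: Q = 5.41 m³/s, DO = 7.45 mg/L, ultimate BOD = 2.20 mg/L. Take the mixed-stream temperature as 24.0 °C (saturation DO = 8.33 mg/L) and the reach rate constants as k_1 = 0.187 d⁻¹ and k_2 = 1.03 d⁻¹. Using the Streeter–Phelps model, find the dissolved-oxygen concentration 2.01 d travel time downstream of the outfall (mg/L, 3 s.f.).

DO ≈ 6.14 mg/L

Mixed DO = (5.41×7.45 + 0.398×1.32)/(5.41+0.398) = 40.83/5.808 = 7.030 mg/L.
Mixed L₀ = (5.41×2.20 + 0.398×208)/(5.808) = 94.69/5.808 = 16.30 mg/L.
Initial deficit D₀ = C_s − DO₀ = 8.33 − 7.030 = 1.300 mg/L.
D(2.01) = [0.187×16.30/(1.03−0.187)](e^(−0.187×2.01) − e^(−1.03×2.01)) + 1.300 e^(−1.03×2.01)
= 3.616 × (0.6867 − 0.1261) + 1.300 × 0.1261 = 2.191 mg/L.
DO = 8.33 − 2.191 = 6.139 mg/L.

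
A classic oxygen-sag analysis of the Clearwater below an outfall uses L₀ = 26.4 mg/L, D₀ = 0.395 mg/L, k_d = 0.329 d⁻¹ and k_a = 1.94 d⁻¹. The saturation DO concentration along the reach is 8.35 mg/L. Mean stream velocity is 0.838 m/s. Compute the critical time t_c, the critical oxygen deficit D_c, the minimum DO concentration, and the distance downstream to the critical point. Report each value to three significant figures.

t_c ≈ 1.05 d; D_c ≈ 3.16 mg/L; min DO ≈ 5.19 mg/L; x_c ≈ 76.3 km

At the critical point dD/dt = 0, so k_d L₀ e^(−k_d t) = k_a D. Substituting D(t) from the Streeter–Phelps equation and solving for t gives
t_c = ln[(k_a/k_d)(1 − D₀(k_a−k_d)/(k_d L₀))] / (k_a−k_d).
Here k_a−k_d = 1.611 d⁻¹ and 1 − D₀(k_a−k_d)/(k_d L₀) = 1 − 0.395×1.611/(0.329×26.4) = 0.9267, so
t_c = ln(5.897 × 0.9267) / 1.611 = 1.698 / 1.611 = 1.054 d.
L(t_c) = L₀ e^(−k_d t_c) = 26.4 × 0.7069 = 18.66 mg/L, and at the critical point k_a D_c = k_d L, so D_c = (0.329/1.94) × 18.66 = 3.165 mg/L.
Minimum DO = C_s − D_c = 8.35 − 3.165 = 5.185 mg/L.
x_c = v t_c = 0.838 m/s × 1.054 d × 86400 s/d = 76330 m ≈ 76.3 km.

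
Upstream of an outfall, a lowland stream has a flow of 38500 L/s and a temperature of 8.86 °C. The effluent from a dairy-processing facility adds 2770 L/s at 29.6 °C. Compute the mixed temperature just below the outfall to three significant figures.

Flow-weighted mixing: C = (Q_r C_r + Q_w C_w)/(Q_r + Q_w)
= (38500×8.86 + 2770×29.6)/(38500 + 2770) = 423100/41270 = 10.25 °C.

10.3 °C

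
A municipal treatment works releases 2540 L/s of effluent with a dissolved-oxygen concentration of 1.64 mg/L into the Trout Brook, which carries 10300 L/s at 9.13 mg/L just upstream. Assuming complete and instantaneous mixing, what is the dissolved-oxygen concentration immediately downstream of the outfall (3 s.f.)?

7.65 mg/L

Flow-weighted mixing: C = (Q_r C_r + Q_w C_w)/(Q_r + Q_w)
= (10300×9.13 + 2540×1.64)/(10300 + 2540) = 98200/12840 = 7.648 mg/L.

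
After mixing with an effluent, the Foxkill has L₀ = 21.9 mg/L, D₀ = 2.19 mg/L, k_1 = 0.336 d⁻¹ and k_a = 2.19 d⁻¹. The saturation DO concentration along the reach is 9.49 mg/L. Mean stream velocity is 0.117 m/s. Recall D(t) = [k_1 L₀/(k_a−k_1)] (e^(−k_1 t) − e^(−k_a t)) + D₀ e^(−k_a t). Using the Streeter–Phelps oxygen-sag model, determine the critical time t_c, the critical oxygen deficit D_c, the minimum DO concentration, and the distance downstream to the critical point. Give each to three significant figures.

With k_a/k_1 = 6.518 and 1 − D₀(k_a−k_1)/(k_1 L₀) = 0.4482,
t_c = ln(6.518 × 0.4482) / (2.19 − 0.336) = ln(2.921) / 1.854 = 1.072/1.854 = 0.5782 d.
D_c = (k_1/k_a) L₀ e^(−k_1 t_c) = (0.336/2.19) × 21.9 × e^(−0.336×0.5782) = 0.1534 × 21.9 × 0.8234 = 2.767 mg/L.
Minimum DO = C_s − D_c = 9.49 − 2.767 = 6.723 mg/L.
x_c = v t_c = 0.117 m/s × 0.5782 d × 86400 s/d = 5845 m ≈ 5.85 km.

t_c ≈ 0.578 d; D_c ≈ 2.77 mg/L; min DO ≈ 6.72 mg/L; x_c ≈ 5.85 km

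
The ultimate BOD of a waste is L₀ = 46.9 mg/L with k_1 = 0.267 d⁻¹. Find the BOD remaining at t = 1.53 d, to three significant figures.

L ≈ 31.2 mg/L

L_t = L₀ e^(−k_1 t) = 46.9 × e^(−0.267×1.53) = 46.9 × 0.6646 = 31.17 mg/L.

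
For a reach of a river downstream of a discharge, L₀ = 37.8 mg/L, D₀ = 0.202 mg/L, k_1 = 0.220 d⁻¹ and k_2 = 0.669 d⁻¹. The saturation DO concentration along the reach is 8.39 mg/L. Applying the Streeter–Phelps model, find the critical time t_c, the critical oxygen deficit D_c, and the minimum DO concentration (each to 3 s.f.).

t_c ≈ 2.45 d; D_c ≈ 7.25 mg/L; min DO ≈ 1.14 mg/L

With k_2/k_1 = 3.041 and 1 − D₀(k_2−k_1)/(k_1 L₀) = 0.9891,
t_c = ln(3.041 × 0.9891) / (0.669 − 0.220) = ln(3.008) / 0.4490 = 1.101/0.4490 = 2.453 d.
L(t_c) = L₀ e^(−k_1 t_c) = 37.8 × 0.5830 = 22.04 mg/L, and at the critical point k_2 D_c = k_1 L, so D_c = (0.220/0.669) × 22.04 = 7.247 mg/L.
Minimum DO = C_s − D_c = 8.39 − 7.247 = 1.143 mg/L.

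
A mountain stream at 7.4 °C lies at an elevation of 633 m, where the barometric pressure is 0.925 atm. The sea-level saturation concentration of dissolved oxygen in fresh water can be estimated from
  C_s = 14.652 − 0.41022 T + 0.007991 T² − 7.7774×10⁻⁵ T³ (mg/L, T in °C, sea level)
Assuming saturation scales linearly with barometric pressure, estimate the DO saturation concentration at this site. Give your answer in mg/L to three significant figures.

At sea level: C_s = 14.652 − 0.41022×7.4 + 0.007991×7.4² − 7.7774×10⁻⁵×7.4³ = 12.02 mg/L.
Pressure correction: C_s' = 12.02 × 0.925 = 11.12 mg/L.

C_s ≈ 11.1 mg/L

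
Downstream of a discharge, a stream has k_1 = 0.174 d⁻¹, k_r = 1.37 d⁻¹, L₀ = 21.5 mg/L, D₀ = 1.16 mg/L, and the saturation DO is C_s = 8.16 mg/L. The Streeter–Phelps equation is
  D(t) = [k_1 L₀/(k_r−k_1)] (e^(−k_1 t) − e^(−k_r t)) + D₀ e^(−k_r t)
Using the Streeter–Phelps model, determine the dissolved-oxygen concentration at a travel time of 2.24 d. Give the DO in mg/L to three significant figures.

DO ≈ 6.13 mg/L

k_1 L₀/(k_r−k_1) = 0.174×21.5/(1.37−0.174) = 3.741/1.196 = 3.128 mg/L.
e^(−k_1 t) = e^(−0.174×2.240) = 0.6772; e^(−k_r t) = e^(−1.37×2.240) = 0.04648.
D = 3.128 × (0.6772 − 0.04648) + 1.16 × 0.04648 = 1.973 + 0.05391 = 2.027 mg/L.
DO = C_s − D = 8.16 − 2.027 = 6.133 mg/L.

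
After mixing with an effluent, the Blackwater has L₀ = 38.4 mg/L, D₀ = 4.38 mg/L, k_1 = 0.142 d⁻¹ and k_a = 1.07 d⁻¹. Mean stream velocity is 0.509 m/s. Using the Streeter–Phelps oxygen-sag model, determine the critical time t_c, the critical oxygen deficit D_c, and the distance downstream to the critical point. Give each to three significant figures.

t_c ≈ 0.702 d; D_c ≈ 4.61 mg/L; x_c ≈ 30.9 km

At the critical point dD/dt = 0, so k_1 L₀ e^(−k_1 t) = k_a D. Substituting D(t) from the Streeter–Phelps equation and solving for t gives
t_c = ln[(k_a/k_1)(1 − D₀(k_a−k_1)/(k_1 L₀))] / (k_a−k_1).
Here k_a−k_1 = 0.9280 d⁻¹ and 1 − D₀(k_a−k_1)/(k_1 L₀) = 1 − 4.38×0.9280/(0.142×38.4) = 0.2546, so
t_c = ln(7.535 × 0.2546) / 0.9280 = 0.6514 / 0.9280 = 0.7020 d.
L(t_c) = L₀ e^(−k_1 t_c) = 38.4 × 0.9051 = 34.76 mg/L, and at the critical point k_a D_c = k_1 L, so D_c = (0.142/1.07) × 34.76 = 4.613 mg/L.
x_c = v t_c = 0.509 m/s × 0.7020 d × 86400 s/d = 30870 m ≈ 30.9 km.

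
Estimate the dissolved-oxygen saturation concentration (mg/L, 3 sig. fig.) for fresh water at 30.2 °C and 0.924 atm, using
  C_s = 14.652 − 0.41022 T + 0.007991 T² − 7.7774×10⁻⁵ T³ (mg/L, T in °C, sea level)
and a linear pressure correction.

At sea level: C_s = 14.652 − 0.41022×30.2 + 0.007991×30.2² − 7.7774×10⁻⁵×30.2³ = 7.409 mg/L.
Pressure correction: C_s' = 7.409 × 0.924 = 6.846 mg/L.

C_s ≈ 6.85 mg/L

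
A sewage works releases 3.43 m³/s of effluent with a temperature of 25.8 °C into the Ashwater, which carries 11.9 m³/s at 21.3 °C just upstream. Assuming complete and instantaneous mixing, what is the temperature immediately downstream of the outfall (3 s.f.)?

22.3 °C

Flow-weighted mixing: C = (Q_r C_r + Q_w C_w)/(Q_r + Q_w)
= (11.9×21.3 + 3.43×25.8)/(11.9 + 3.43) = 342.0/15.33 = 22.31 °C.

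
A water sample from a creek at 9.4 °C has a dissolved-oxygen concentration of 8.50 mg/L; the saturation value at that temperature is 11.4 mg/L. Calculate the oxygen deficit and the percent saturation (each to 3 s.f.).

D = C_s − C = 11.4 − 8.50 = 2.90 mg/L.
% saturation = 8.50/11.4 × 100 = 74.6 %.

D ≈ 2.90 mg/L; 74.6 % saturation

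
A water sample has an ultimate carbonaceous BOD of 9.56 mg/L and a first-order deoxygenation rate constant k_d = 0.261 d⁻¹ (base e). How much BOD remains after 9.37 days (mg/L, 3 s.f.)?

L_t = L₀ e^(−k_d t) = 9.56 × e^(−0.261×9.37) = 9.56 × 0.08668 = 0.8286 mg/L.

L ≈ 0.829 mg/L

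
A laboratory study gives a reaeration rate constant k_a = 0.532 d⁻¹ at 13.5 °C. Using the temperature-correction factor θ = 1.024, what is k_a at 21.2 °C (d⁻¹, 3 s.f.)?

k_a(T₂) = k_a(T₁) · θ^(T₂−T₁) = 0.532 × 1.024^(21.2−13.5)
= 0.532 × 1.024^7.70 = 0.532 × 1.200 = 0.6386 d⁻¹.

k_a ≈ 0.639 d⁻¹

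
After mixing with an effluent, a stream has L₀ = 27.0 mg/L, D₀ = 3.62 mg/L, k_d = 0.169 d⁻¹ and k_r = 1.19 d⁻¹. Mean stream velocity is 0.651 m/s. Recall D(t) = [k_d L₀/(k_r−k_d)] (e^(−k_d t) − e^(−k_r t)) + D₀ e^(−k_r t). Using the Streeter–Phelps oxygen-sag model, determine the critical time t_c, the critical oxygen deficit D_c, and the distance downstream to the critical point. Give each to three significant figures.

t_c ≈ 0.285 d; D_c ≈ 3.65 mg/L; x_c ≈ 16.0 km

At the critical point dD/dt = 0, so k_d L₀ e^(−k_d t) = k_r D. Substituting D(t) from the Streeter–Phelps equation and solving for t gives
t_c = ln[(k_r/k_d)(1 − D₀(k_r−k_d)/(k_d L₀))] / (k_r−k_d).
Here k_r−k_d = 1.021 d⁻¹ and 1 − D₀(k_r−k_d)/(k_d L₀) = 1 − 3.62×1.021/(0.169×27.0) = 0.1900, so
t_c = ln(7.041 × 0.1900) / 1.021 = 0.2911 / 1.021 = 0.2851 d.
D_c = (k_d/k_r) L₀ e^(−k_d t_c) = (0.169/1.19) × 27.0 × e^(−0.169×0.2851) = 0.1420 × 27.0 × 0.9530 = 3.654 mg/L.
x_c = v t_c = 0.651 m/s × 0.2851 d × 86400 s/d = 16040 m ≈ 16.0 km.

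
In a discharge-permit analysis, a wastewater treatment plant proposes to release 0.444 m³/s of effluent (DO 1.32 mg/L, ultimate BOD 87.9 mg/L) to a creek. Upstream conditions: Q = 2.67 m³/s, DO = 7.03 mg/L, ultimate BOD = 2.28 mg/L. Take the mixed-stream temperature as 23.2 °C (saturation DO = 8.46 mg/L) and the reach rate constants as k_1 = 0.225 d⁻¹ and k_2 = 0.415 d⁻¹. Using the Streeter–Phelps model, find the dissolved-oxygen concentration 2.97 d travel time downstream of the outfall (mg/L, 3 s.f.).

DO ≈ 4.01 mg/L

Mixed DO = (2.67×7.03 + 0.444×1.32)/(2.67+0.444) = 19.36/3.114 = 6.216 mg/L.
Mixed L₀ = (2.67×2.28 + 0.444×87.9)/(3.114) = 45.12/3.114 = 14.49 mg/L.
Initial deficit D₀ = C_s − DO₀ = 8.46 − 6.216 = 2.244 mg/L.
D(2.97) = [0.225×14.49/(0.415−0.225)](e^(−0.225×2.97) − e^(−0.415×2.97)) + 2.244 e^(−0.415×2.97)
= 17.16 × (0.5126 − 0.2915) + 2.244 × 0.2915 = 4.447 mg/L.
DO = 8.46 − 4.447 = 4.013 mg/L.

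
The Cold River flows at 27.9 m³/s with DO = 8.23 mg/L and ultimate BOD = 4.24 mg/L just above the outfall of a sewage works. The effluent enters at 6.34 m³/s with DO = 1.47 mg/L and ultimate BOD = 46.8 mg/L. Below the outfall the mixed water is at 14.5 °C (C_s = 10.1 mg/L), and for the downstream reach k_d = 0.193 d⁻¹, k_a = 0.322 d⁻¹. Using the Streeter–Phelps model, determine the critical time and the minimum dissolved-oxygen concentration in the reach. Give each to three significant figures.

Mixed DO = (27.9×8.23 + 6.34×1.47)/(27.9+6.34) = 238.9/34.24 = 6.978 mg/L.
Mixed L₀ = (27.9×4.24 + 6.34×46.8)/(34.24) = 415.0/34.24 = 12.12 mg/L.
Initial deficit D₀ = C_s − DO₀ = 10.1 − 6.978 = 3.122 mg/L.
t_c = (1/0.1290) ln[(0.322/0.193)(1 − 3.122×0.1290/(0.193×12.12))] = 7.752 × ln(1.381) = 2.503 d.
D_c = (0.193/0.322) × 12.12 × e^(−0.193×2.503) = 0.5994 × 12.12 × 0.6168 = 4.481 mg/L.
Minimum DO = 10.1 − 4.481 = 5.619 mg/L.

t_c ≈ 2.50 d; minimum DO ≈ 5.62 mg/L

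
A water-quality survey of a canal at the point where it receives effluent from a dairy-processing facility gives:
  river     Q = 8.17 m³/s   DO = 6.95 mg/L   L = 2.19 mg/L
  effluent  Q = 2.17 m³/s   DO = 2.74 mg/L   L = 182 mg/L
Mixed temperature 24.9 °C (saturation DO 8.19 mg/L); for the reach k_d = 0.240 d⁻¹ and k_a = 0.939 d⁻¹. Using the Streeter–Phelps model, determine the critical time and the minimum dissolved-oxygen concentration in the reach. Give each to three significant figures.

t_c ≈ 1.71 d; minimum DO ≈ 1.42 mg/L

Mixed DO = (8.17×6.95 + 2.17×2.74)/(8.17+2.17) = 62.73/10.34 = 6.066 mg/L.
Mixed L₀ = (8.17×2.19 + 2.17×182)/(10.34) = 412.8/10.34 = 39.93 mg/L.
Initial deficit D₀ = C_s − DO₀ = 8.19 − 6.066 = 2.124 mg/L.
t_c = (1/0.6990) ln[(0.939/0.240)(1 − 2.124×0.6990/(0.240×39.93))] = 1.431 × ln(3.306) = 1.711 d.
D_c = (0.240/0.939) × 39.93 × e^(−0.240×1.711) = 0.2556 × 39.93 × 0.6633 = 6.768 mg/L.
Minimum DO = 8.19 − 6.768 = 1.422 mg/L.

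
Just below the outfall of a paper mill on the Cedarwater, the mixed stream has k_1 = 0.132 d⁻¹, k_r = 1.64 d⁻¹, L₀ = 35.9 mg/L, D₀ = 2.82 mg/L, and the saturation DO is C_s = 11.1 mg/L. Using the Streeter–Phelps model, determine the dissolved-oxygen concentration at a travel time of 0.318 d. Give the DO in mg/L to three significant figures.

DO ≈ 8.28 mg/L

k_1 L₀/(k_r−k_1) = 0.132×35.9/(1.64−0.132) = 4.739/1.508 = 3.142 mg/L.
e^(−k_1 t) = e^(−0.132×0.3180) = 0.9589; e^(−k_r t) = e^(−1.64×0.3180) = 0.5936.
D = 3.142 × (0.9589 − 0.5936) + 2.82 × 0.5936 = 1.148 + 1.674 = 2.822 mg/L.
DO = C_s − D = 11.1 − 2.822 = 8.278 mg/L.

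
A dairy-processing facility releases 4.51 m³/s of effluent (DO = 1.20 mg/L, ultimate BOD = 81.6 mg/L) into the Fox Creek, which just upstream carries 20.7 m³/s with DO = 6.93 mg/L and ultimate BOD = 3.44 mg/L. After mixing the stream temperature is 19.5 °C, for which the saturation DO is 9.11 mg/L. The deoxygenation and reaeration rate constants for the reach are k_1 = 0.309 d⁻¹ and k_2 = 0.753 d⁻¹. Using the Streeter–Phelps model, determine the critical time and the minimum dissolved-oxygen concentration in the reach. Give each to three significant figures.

t_c ≈ 1.31 d; minimum DO ≈ 4.35 mg/L

Mixed DO = (20.7×6.93 + 4.51×1.20)/(20.7+4.51) = 148.9/25.21 = 5.905 mg/L.
Mixed L₀ = (20.7×3.44 + 4.51×81.6)/(25.21) = 439.2/25.21 = 17.42 mg/L.
Initial deficit D₀ = C_s − DO₀ = 9.11 − 5.905 = 3.205 mg/L.
t_c = (1/0.4440) ln[(0.753/0.309)(1 − 3.205×0.4440/(0.309×17.42))] = 2.252 × ln(1.793) = 1.315 d.
D_c = (0.309/0.753) × 17.42 × e^(−0.309×1.315) = 0.4104 × 17.42 × 0.6661 = 4.763 mg/L.
Minimum DO = 9.11 − 4.763 = 4.347 mg/L.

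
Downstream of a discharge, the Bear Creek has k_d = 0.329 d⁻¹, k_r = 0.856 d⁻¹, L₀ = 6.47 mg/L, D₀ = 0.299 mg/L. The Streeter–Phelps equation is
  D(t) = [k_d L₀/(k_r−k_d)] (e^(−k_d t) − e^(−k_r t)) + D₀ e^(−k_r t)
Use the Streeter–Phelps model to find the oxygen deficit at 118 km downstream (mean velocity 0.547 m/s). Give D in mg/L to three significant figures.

D ≈ 1.34 mg/L

Travel time t = x/v = 118 km / (0.547 m/s) = 118000 m / 0.547 m/s = 215700 s = 2.497 d.
k_d L₀/(k_r−k_d) = 0.329×6.47/(0.856−0.329) = 2.129/0.5270 = 4.039 mg/L.
e^(−k_d t) = e^(−0.329×2.497) = 0.4398; e^(−k_r t) = e^(−0.856×2.497) = 0.1180.
D = 4.039 × (0.4398 − 0.1180) + 0.299 × 0.1180 = 1.300 + 0.03528 = 1.335 mg/L.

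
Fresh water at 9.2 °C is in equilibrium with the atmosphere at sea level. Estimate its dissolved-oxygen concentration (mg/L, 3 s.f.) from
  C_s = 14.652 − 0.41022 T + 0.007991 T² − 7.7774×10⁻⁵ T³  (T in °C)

C_s ≈ 11.5 mg/L

C_s = 14.652 − 0.41022×9.2 + 0.007991×9.2² − 7.7774×10⁻⁵×9.2³ = 11.49 mg/L.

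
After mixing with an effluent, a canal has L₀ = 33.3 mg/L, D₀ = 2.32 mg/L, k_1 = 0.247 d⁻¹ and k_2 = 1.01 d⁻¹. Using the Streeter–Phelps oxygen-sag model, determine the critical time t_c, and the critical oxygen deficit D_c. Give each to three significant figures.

With k_2/k_1 = 4.089 and 1 − D₀(k_2−k_1)/(k_1 L₀) = 0.7848,
t_c = ln(4.089 × 0.7848) / (1.01 − 0.247) = ln(3.209) / 0.7630 = 1.166/0.7630 = 1.528 d.
D_c = (k_1/k_2) L₀ e^(−k_1 t_c) = (0.247/1.01) × 33.3 × e^(−0.247×1.528) = 0.2446 × 33.3 × 0.6856 = 5.583 mg/L.

t_c ≈ 1.53 d; D_c ≈ 5.58 mg/L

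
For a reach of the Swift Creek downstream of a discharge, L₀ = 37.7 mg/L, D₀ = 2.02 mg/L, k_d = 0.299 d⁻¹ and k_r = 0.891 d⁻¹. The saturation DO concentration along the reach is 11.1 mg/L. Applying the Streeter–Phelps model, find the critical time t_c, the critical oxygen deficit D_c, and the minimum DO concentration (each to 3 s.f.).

With k_r/k_d = 2.980 and 1 − D₀(k_r−k_d)/(k_d L₀) = 0.8939,
t_c = ln(2.980 × 0.8939) / (0.891 − 0.299) = ln(2.664) / 0.5920 = 0.9798/0.5920 = 1.655 d.
L(t_c) = L₀ e^(−k_d t_c) = 37.7 × 0.6097 = 22.98 mg/L, and at the critical point k_r D_c = k_d L, so D_c = (0.299/0.891) × 22.98 = 7.713 mg/L.
Minimum DO = C_s − D_c = 11.1 − 7.713 = 3.387 mg/L.

t_c ≈ 1.65 d; D_c ≈ 7.71 mg/L; min DO ≈ 3.39 mg/L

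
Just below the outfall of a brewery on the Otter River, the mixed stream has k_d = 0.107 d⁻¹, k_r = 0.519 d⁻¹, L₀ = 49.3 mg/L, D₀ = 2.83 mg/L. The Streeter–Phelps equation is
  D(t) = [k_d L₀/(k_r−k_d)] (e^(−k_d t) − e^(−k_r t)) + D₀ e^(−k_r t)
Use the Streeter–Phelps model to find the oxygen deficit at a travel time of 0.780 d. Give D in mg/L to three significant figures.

k_d L₀/(k_r−k_d) = 0.107×49.3/(0.519−0.107) = 5.275/0.4120 = 12.80 mg/L.
e^(−k_d t) = e^(−0.107×0.7800) = 0.9199; e^(−k_r t) = e^(−0.519×0.7800) = 0.6671.
D = 12.80 × (0.9199 − 0.6671) + 2.83 × 0.6671 = 3.237 + 1.888 = 5.125 mg/L.

D ≈ 5.13 mg/L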